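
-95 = -95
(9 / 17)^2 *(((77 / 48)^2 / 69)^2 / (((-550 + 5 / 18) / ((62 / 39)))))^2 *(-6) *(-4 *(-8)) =-1187542576177321441 / 1363934977247802588187852800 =-0.00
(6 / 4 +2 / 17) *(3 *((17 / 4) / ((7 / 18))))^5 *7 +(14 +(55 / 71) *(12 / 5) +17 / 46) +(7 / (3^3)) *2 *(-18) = 322912340349378167 / 752799936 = 428948416.32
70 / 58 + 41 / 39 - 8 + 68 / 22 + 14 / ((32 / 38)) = 1390813 / 99528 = 13.97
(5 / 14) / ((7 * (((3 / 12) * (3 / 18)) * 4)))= 15 / 49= 0.31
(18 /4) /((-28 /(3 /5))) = -27 /280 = -0.10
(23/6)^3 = 12167/216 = 56.33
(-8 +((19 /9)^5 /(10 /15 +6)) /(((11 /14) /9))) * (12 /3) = 30816266 /120285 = 256.19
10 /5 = 2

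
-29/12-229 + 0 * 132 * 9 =-2777/12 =-231.42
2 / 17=0.12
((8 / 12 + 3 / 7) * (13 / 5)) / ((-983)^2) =0.00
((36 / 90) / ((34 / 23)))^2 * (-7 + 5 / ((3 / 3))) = -1058 / 7225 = -0.15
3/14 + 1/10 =11/35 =0.31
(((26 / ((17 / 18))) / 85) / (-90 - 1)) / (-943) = 0.00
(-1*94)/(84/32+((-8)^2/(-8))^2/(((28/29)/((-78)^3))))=5264/1761536877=0.00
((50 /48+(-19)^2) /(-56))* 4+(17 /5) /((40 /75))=-19.49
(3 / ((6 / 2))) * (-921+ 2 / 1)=-919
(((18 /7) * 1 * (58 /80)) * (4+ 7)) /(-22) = -261 /280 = -0.93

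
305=305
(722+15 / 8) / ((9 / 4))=321.72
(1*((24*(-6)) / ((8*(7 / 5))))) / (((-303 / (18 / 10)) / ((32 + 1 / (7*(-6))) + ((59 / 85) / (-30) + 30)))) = 9952758 / 2103325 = 4.73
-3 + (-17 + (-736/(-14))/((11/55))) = 1700/7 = 242.86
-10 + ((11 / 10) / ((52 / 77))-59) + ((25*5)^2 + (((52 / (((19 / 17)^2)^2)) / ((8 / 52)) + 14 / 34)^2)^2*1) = 27793972458744790461769410245434807287 / 12527275957342269523860096520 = 2218676474.71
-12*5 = -60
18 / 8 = 9 / 4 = 2.25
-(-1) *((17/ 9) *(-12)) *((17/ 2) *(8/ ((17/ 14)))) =-1269.33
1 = 1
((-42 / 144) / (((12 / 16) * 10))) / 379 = -7 / 68220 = -0.00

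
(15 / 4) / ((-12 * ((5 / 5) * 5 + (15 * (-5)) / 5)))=1 / 32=0.03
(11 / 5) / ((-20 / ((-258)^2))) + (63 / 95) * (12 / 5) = -3477213 / 475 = -7320.45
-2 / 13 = -0.15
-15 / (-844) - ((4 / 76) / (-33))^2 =5896091 / 331800876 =0.02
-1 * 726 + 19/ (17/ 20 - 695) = -10079438/ 13883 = -726.03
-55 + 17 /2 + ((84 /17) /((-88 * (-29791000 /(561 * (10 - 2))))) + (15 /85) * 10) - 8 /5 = -2933295802 /63305875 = -46.34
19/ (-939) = -19/ 939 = -0.02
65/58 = 1.12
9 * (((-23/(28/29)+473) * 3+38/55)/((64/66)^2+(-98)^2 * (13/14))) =1849955679/1359781640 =1.36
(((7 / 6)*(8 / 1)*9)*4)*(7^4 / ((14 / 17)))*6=5877648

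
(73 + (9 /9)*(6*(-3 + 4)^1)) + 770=849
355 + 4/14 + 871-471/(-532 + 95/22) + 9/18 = 199529643/162526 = 1227.68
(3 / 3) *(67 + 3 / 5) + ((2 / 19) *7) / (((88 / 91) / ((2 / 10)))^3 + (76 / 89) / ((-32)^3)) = 398887159357925082 / 5900128698044345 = 67.61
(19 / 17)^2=361 / 289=1.25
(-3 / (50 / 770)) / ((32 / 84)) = -4851 / 40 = -121.28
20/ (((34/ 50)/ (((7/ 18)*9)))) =1750/ 17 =102.94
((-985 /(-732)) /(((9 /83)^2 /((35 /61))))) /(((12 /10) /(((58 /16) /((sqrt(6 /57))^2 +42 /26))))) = 340240028765 /2951318592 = 115.28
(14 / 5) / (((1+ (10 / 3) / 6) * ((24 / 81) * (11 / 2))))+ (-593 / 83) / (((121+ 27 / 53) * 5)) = 32126371 / 29398600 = 1.09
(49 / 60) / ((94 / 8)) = 49 / 705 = 0.07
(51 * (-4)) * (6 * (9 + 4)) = -15912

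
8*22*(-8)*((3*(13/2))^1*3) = -82368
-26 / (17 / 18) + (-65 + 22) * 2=-1930 / 17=-113.53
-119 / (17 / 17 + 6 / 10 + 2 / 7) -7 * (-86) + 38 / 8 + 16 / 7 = 504439 / 924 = 545.93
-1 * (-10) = 10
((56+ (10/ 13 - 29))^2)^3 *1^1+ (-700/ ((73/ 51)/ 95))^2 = 67314026420453821969/ 25722065161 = 2616975969.82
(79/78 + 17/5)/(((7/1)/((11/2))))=18931/5460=3.47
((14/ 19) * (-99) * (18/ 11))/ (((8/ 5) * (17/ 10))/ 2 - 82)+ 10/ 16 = 40/ 19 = 2.11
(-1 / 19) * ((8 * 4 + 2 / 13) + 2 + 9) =-561 / 247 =-2.27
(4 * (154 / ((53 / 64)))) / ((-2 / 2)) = -39424 / 53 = -743.85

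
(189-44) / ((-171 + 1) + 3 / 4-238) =-580 / 1629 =-0.36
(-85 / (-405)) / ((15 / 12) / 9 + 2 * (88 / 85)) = 5780 / 60849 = 0.09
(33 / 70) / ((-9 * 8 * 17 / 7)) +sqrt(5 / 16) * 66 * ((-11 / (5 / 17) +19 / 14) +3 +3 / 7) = -75339 * sqrt(5) / 140 - 11 / 4080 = -1203.31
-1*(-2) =2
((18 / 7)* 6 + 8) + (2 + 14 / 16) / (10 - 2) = 10657 / 448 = 23.79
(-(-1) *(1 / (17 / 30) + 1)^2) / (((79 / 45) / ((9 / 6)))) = 298215 / 45662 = 6.53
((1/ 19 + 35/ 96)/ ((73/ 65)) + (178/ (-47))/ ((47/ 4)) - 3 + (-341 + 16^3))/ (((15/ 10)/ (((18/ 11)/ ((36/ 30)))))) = 3410.95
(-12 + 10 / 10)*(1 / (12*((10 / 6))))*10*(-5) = 55 / 2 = 27.50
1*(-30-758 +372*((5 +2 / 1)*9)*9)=210136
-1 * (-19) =19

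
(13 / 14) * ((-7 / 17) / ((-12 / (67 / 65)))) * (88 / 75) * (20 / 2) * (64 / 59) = 94336 / 225675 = 0.42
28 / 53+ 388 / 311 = 29272 / 16483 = 1.78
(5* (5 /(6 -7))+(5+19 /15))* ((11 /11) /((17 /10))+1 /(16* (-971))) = -14550461 /1320560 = -11.02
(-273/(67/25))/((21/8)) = -2600/67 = -38.81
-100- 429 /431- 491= -255150 /431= -592.00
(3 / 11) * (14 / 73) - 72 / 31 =-56514 / 24893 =-2.27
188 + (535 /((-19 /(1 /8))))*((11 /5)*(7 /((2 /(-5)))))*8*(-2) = -37623 /19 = -1980.16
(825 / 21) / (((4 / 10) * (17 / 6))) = 4125 / 119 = 34.66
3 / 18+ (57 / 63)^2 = 869 / 882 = 0.99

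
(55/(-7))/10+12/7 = 13/14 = 0.93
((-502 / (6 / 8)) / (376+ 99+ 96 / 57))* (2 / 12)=-19076 / 81513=-0.23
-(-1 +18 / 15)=-1 / 5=-0.20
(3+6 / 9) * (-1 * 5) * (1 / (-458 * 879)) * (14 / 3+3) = 1265 / 3623238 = 0.00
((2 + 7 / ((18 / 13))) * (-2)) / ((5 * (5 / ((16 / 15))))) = -2032 / 3375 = -0.60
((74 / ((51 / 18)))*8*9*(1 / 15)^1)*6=63936 / 85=752.19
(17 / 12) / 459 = 1 / 324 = 0.00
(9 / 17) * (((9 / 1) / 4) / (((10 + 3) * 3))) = 27 / 884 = 0.03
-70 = -70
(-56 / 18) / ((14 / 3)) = -2 / 3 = -0.67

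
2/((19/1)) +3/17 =91/323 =0.28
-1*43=-43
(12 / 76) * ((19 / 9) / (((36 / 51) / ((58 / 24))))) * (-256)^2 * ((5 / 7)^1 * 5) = 50483200 / 189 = 267106.88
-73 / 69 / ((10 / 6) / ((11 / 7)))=-803 / 805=-1.00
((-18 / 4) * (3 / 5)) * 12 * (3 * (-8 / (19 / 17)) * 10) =132192 / 19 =6957.47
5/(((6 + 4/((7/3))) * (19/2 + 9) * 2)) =35/1998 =0.02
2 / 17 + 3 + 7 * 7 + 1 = 53.12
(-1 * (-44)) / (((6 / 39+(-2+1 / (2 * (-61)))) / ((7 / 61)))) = -8008 / 2941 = -2.72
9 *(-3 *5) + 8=-127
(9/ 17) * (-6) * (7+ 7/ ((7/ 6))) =-702/ 17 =-41.29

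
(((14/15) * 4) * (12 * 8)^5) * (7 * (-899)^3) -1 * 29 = -774105321005893288081/5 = -154821064201178657616.20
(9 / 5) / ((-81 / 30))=-2 / 3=-0.67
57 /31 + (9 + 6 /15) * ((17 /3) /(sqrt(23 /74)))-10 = -253 /31 + 799 * sqrt(1702) /345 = 87.38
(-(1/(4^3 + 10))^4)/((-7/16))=1/13119127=0.00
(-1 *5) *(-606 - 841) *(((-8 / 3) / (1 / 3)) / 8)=-7235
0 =0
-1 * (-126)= 126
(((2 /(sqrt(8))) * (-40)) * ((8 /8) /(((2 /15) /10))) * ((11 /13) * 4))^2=8712000000 /169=51550295.86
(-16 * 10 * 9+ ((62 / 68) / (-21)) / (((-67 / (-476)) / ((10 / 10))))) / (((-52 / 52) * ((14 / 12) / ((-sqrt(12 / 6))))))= -579004 * sqrt(2) / 469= -1745.92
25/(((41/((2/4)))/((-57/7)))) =-2.48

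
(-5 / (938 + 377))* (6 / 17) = -6 / 4471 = -0.00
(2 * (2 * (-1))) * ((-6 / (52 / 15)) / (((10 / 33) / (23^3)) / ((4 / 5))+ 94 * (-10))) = -14454396 / 1962585703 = -0.01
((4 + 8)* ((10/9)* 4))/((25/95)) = 608/3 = 202.67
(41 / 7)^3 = 68921 / 343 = 200.94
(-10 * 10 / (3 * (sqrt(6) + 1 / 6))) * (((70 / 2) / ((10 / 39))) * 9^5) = -102697586.82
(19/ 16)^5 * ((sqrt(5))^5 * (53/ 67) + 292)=3280831175 * sqrt(5)/ 70254592 + 180755227/ 262144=793.95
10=10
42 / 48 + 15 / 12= 2.12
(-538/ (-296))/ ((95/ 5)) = 269/ 2812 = 0.10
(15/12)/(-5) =-1/4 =-0.25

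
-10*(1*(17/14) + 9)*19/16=-13585/112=-121.29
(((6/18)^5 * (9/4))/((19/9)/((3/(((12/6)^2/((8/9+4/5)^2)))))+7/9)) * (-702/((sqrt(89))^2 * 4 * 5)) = -0.00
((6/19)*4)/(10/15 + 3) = 72/209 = 0.34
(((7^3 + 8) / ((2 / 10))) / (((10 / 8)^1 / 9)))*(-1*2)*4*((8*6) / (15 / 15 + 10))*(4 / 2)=-9704448 / 11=-882222.55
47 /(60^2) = 47 /3600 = 0.01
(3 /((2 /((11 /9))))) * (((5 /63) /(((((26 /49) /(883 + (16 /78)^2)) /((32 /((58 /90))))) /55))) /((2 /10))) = 3306528.03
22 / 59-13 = -745 / 59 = -12.63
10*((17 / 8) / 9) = 85 / 36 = 2.36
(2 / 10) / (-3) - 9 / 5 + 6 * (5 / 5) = 62 / 15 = 4.13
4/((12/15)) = 5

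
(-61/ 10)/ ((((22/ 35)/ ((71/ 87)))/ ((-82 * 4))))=2485994/ 957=2597.69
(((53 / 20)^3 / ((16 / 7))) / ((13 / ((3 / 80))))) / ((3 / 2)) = 1042139 / 66560000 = 0.02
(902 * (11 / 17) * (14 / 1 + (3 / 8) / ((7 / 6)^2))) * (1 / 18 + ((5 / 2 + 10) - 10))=159630097 / 7497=21292.53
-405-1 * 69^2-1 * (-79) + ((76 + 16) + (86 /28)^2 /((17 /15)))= -16615605 /3332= -4986.68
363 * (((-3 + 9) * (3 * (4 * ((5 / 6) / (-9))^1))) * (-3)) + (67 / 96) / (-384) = 267632573 / 36864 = 7260.00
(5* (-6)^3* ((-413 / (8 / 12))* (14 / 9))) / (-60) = -17346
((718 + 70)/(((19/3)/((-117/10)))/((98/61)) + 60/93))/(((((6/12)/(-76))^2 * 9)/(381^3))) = 362978274798648.01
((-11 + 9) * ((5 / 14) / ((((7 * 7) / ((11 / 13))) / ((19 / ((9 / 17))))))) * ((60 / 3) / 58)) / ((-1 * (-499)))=-177650 / 580735701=-0.00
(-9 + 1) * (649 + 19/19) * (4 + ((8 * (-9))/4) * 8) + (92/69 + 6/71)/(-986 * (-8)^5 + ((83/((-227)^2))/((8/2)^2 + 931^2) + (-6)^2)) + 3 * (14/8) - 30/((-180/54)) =895088344412632164875394019/1229492890300675035660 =728014.25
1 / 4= 0.25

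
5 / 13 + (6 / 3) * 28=733 / 13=56.38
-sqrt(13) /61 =-0.06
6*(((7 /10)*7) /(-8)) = -147 /40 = -3.68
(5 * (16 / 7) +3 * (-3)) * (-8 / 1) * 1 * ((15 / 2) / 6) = -170 / 7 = -24.29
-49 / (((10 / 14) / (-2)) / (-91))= -62426 / 5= -12485.20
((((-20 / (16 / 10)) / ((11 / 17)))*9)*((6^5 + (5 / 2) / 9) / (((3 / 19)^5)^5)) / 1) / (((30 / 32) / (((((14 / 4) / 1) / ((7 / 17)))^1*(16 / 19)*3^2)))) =-31706515702324091961133226670820806789920 / 3106724901291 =-10205768682366579864280220000.00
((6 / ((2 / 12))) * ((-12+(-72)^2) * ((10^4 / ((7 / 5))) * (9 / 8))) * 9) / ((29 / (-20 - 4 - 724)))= -70506255600000 / 203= -347321456157.64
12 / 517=0.02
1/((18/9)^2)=1/4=0.25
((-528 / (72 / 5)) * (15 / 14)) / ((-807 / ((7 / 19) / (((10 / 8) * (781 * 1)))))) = 20 / 1088643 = 0.00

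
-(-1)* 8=8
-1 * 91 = -91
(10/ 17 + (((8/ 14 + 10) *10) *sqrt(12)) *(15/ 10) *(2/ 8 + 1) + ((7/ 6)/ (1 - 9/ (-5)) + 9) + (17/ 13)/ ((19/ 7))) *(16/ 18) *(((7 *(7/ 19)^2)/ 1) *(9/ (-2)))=-543900 *sqrt(3)/ 361 - 181242229/ 4547517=-2649.45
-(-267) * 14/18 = 623/3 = 207.67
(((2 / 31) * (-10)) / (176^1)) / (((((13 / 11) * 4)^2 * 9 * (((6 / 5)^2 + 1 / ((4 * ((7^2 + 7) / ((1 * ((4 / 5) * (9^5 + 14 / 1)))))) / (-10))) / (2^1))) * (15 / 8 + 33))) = 9625 / 19411274233143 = 0.00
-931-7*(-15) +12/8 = -1649/2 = -824.50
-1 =-1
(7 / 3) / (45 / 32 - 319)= -224 / 30489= -0.01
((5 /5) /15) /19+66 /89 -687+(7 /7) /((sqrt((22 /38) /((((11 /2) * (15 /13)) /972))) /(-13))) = -17406856 /25365 -sqrt(2470) /36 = -687.64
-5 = -5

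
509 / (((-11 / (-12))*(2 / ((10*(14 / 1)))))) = 427560 / 11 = 38869.09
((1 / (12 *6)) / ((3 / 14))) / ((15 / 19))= 133 / 1620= 0.08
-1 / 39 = -0.03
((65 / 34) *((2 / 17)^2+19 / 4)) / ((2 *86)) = 357955 / 6760288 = 0.05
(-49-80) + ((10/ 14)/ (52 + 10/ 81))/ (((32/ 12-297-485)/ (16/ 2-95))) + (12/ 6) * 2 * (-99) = -36275951595/ 69097252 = -525.00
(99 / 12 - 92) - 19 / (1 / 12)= -1247 / 4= -311.75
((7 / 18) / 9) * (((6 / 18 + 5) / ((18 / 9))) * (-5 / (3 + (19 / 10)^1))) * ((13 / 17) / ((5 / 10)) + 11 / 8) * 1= -9875 / 28917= -0.34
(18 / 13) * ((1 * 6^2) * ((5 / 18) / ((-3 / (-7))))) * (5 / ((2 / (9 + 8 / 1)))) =17850 / 13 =1373.08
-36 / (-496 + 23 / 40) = 1440 / 19817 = 0.07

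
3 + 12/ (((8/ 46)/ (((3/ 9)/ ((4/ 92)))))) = 532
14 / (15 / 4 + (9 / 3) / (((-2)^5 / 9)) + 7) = 448 / 317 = 1.41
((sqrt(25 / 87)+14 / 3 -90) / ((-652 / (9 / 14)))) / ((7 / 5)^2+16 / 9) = 21600 / 959581 -3375 * sqrt(87) / 222622792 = 0.02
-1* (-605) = 605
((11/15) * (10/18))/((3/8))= 88/81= 1.09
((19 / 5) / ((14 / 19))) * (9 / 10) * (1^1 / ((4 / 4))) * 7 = 3249 / 100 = 32.49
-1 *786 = -786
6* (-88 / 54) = -88 / 9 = -9.78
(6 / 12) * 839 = 839 / 2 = 419.50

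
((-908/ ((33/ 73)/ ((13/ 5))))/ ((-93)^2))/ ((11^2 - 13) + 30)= -430846/ 98468865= -0.00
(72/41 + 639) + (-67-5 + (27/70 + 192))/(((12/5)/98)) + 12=913235/164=5568.51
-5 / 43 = -0.12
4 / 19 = 0.21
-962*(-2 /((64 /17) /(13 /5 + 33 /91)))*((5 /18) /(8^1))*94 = 9962731 /2016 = 4941.83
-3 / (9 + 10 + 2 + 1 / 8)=-0.14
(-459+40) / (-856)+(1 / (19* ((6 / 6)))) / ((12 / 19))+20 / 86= 88933 / 110424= 0.81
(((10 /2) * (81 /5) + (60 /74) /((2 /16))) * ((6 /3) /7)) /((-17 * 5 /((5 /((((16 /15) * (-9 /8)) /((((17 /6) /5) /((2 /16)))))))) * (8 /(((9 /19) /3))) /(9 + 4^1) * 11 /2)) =0.26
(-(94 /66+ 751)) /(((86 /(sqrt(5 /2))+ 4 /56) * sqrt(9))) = 1738100 /287023473 - 418534480 * sqrt(10) /287023473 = -4.61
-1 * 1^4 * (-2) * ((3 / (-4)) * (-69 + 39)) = 45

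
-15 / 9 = -5 / 3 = -1.67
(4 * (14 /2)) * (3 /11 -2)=-532 /11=-48.36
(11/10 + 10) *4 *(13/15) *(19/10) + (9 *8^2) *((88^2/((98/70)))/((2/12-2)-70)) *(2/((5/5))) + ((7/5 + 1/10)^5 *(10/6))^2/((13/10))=-88511.87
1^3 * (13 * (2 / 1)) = 26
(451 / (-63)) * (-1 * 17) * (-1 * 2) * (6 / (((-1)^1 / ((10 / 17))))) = 18040 / 21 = 859.05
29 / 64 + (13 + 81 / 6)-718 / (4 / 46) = -526723 / 64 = -8230.05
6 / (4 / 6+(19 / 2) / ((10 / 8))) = 45 / 62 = 0.73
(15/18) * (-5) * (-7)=175/6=29.17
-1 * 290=-290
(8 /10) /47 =4 /235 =0.02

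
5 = 5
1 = 1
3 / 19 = 0.16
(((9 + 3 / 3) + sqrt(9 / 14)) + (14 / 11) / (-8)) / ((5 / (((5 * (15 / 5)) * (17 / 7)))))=153 * sqrt(14) / 98 + 22083 / 308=77.54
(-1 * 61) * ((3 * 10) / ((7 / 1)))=-1830 / 7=-261.43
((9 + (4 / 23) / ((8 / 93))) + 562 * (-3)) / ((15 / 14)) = -179781 / 115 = -1563.31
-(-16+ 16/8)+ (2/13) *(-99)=-16/13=-1.23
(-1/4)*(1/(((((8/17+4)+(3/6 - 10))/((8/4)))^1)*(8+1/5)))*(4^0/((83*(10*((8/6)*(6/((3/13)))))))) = 17/40345968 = 0.00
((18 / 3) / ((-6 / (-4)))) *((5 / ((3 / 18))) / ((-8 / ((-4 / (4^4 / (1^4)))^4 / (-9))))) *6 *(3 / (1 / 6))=45 / 4194304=0.00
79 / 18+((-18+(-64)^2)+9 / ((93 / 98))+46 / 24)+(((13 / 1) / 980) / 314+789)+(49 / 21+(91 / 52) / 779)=326718006030313 / 66880172520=4885.13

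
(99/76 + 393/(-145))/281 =-15513/3096620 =-0.01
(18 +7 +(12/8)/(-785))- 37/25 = 184617/7850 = 23.52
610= 610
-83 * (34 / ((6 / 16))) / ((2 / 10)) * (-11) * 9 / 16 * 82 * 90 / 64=429543675 / 16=26846479.69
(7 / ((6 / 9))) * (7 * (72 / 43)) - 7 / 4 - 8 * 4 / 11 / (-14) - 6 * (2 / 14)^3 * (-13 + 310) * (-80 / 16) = 147.50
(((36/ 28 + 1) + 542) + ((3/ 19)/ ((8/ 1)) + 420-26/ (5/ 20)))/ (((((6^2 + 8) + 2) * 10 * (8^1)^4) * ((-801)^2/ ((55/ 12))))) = 113135/ 34685317545984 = 0.00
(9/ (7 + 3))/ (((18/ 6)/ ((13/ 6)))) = 13/ 20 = 0.65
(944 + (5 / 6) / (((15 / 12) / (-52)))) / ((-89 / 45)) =-40920 / 89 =-459.78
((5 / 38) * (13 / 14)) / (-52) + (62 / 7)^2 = 1168541 / 14896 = 78.45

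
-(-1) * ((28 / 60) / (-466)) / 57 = -7 / 398430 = -0.00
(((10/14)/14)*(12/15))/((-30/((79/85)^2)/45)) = -0.05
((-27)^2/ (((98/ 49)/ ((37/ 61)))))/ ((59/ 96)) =1294704/ 3599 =359.74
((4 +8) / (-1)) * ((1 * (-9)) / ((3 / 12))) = 432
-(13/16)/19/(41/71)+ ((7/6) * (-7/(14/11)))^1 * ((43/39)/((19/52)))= -2180323/112176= -19.44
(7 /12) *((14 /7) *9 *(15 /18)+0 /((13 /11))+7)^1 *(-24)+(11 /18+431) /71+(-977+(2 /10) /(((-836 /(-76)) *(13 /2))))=-1278.92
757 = 757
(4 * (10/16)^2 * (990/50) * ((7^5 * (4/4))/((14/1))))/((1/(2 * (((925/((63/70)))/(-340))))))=-122150875/544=-224542.05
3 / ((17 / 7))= 21 / 17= 1.24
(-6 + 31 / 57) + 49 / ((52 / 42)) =50567 / 1482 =34.12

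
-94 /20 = -47 /10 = -4.70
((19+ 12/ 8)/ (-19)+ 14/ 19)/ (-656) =13/ 24928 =0.00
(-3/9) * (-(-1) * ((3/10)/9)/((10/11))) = -11/900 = -0.01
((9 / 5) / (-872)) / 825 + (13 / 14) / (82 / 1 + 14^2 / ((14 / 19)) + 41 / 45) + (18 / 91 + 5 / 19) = 15090466014413 / 32549287771000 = 0.46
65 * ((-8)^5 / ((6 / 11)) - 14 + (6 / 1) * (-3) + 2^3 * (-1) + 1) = -3907388.33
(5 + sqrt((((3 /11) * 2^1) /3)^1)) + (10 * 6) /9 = sqrt(22) /11 + 35 /3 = 12.09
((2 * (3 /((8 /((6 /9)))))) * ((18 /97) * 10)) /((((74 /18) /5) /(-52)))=-210600 /3589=-58.68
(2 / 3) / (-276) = -0.00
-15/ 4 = -3.75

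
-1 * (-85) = 85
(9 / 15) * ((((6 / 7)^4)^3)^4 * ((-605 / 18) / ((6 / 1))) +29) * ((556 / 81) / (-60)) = -147933794667135767973125784984762356952643391 / 74324320640020604018491177339868161882322025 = -1.99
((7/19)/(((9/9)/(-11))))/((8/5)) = -385/152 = -2.53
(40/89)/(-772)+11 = 188937/17177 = 11.00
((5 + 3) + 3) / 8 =11 / 8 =1.38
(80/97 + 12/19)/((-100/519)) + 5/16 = -5341609/737200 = -7.25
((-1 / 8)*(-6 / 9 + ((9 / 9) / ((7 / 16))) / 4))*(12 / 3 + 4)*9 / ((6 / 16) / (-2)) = -32 / 7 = -4.57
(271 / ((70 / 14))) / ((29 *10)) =271 / 1450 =0.19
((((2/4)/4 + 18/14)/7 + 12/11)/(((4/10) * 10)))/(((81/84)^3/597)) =15526378/72171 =215.13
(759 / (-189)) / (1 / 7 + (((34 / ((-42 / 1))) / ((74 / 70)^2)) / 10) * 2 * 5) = 346357 / 50154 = 6.91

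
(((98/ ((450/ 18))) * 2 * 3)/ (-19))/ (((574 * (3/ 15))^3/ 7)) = -15/ 2618998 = -0.00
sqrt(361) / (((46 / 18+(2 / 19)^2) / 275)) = 16976025 / 8339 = 2035.74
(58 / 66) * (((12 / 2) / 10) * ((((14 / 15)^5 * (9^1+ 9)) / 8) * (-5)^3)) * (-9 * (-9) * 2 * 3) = -70186032 / 1375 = -51044.39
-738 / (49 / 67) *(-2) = 98892 / 49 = 2018.20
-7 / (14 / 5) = -2.50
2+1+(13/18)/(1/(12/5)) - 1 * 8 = -49/15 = -3.27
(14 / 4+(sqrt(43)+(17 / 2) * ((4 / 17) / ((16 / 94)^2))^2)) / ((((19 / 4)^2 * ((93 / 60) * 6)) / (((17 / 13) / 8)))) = 340 * sqrt(43) / 436449+8183575 / 18621824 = 0.44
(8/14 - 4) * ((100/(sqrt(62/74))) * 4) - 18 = -9600 * sqrt(1147)/217 - 18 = -1516.28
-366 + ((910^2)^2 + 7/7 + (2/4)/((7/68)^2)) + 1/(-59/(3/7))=1982502121591172/2891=685749609682.18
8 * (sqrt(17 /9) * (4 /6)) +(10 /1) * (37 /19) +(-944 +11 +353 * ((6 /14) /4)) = -465875 /532 +16 * sqrt(17) /9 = -868.37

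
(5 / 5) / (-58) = -1 / 58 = -0.02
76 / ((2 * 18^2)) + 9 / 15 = 581 / 810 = 0.72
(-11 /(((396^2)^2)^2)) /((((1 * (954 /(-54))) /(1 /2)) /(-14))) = -7 /971232970782876696576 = -0.00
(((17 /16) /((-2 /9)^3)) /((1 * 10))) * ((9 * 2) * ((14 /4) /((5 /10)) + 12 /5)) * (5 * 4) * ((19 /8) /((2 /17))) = -1693243197 /2560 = -661423.12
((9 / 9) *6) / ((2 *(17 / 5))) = 15 / 17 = 0.88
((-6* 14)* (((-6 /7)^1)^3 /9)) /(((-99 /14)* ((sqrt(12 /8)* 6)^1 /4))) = -128* sqrt(6) /693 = -0.45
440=440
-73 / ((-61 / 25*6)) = 1825 / 366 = 4.99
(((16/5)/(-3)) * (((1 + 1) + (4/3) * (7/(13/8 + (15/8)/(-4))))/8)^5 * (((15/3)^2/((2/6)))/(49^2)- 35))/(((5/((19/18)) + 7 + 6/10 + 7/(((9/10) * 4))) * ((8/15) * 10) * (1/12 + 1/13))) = 28298826810521421947/2927498764411221840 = 9.67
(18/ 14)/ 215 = 9/ 1505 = 0.01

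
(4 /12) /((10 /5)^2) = 1 /12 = 0.08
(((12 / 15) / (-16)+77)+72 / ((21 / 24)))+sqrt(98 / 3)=7 * sqrt(6) / 3+22293 / 140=164.95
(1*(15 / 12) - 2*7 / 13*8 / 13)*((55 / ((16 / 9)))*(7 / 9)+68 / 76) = 3012039 / 205504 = 14.66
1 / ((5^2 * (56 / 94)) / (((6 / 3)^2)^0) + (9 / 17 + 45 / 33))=8789 / 147538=0.06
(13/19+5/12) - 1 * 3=-433/228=-1.90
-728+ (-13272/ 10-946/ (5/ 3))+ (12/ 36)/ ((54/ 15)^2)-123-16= -13422223/ 4860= -2761.77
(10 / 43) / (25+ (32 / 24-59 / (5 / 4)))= -150 / 13459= -0.01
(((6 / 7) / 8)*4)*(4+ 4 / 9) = 40 / 21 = 1.90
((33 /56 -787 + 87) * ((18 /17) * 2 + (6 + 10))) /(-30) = 430837 /1020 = 422.39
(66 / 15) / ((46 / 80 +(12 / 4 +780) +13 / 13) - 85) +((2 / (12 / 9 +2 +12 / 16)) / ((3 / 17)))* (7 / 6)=3.24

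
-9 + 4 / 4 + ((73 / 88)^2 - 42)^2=101868410273 / 59969536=1698.67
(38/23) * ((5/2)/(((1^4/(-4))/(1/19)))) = -0.87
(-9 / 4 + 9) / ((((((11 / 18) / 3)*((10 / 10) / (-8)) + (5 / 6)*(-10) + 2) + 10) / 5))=14580 / 1573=9.27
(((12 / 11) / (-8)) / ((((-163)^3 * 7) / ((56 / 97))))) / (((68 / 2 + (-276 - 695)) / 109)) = -1308 / 4329789904913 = -0.00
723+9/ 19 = 13746/ 19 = 723.47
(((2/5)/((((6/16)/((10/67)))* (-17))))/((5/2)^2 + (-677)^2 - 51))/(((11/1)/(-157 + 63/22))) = 217024/757923324609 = 0.00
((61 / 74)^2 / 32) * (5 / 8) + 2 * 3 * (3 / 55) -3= -205049557 / 77102080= -2.66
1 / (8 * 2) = 1 / 16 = 0.06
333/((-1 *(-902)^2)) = -333/813604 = -0.00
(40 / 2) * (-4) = -80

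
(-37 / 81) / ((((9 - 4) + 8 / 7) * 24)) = -259 / 83592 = -0.00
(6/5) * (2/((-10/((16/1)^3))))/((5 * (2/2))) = -24576/125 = -196.61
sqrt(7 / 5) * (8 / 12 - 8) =-22 * sqrt(35) / 15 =-8.68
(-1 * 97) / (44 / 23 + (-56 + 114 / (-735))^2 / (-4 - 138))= 4.78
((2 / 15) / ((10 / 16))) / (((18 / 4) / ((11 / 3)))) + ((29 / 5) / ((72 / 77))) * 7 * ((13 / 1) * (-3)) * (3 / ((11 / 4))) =-7480861 / 4050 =-1847.13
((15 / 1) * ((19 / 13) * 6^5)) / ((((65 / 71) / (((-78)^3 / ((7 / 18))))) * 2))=-795296496384 / 7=-113613785197.71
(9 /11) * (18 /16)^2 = 729 /704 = 1.04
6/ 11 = 0.55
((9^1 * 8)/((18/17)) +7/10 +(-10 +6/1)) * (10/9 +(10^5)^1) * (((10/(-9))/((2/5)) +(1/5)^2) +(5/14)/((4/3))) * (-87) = 52553682993323/37800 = 1390309073.90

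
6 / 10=3 / 5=0.60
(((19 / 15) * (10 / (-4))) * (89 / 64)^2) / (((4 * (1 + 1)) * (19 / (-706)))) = 28.44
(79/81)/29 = 79/2349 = 0.03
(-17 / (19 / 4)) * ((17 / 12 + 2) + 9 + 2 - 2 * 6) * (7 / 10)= -3451 / 570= -6.05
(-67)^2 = 4489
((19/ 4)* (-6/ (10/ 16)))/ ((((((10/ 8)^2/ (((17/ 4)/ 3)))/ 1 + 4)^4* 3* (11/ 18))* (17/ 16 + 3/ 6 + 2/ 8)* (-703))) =24631345152/ 855618784488215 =0.00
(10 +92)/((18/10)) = 170/3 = 56.67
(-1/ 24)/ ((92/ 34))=-17/ 1104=-0.02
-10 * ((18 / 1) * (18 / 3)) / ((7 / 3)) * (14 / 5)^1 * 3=-3888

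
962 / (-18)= -481 / 9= -53.44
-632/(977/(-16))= 10112/977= 10.35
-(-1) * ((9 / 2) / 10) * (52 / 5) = 117 / 25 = 4.68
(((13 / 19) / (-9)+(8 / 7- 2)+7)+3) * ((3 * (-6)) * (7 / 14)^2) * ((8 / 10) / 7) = -21706 / 4655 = -4.66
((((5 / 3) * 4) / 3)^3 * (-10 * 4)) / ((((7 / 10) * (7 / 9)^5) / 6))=-1555200000 / 117649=-13218.98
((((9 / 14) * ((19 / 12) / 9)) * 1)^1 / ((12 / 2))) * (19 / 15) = 361 / 15120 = 0.02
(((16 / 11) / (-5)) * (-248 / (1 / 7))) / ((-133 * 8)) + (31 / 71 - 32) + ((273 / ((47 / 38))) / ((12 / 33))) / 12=517339769 / 27897320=18.54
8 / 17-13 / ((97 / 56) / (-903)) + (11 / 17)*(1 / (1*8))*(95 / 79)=7063525493 / 1042168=6777.72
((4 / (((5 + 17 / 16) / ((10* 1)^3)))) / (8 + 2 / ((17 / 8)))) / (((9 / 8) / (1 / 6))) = 10.93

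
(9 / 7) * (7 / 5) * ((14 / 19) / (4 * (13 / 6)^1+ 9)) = 378 / 5035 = 0.08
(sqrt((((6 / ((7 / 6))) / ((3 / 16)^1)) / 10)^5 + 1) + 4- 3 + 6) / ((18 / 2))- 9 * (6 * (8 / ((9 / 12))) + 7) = -5744 / 9 + sqrt(287218709785) / 385875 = -636.83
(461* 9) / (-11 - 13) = -172.88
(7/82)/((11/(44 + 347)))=2737/902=3.03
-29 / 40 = -0.72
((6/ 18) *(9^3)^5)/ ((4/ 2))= 68630377364883/ 2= 34315188682441.50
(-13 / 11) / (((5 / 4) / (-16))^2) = -53248 / 275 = -193.63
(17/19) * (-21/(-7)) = 51/19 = 2.68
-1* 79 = -79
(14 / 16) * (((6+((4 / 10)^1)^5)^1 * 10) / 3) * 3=65737 / 1250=52.59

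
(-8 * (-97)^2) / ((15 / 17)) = -1279624 / 15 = -85308.27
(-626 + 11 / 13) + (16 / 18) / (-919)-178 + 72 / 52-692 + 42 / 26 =-160440962 / 107523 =-1492.15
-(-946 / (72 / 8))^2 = -894916 / 81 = -11048.35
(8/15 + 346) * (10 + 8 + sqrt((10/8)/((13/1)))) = 2599 * sqrt(65)/195 + 31188/5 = 6345.06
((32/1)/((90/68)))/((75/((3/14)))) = 544/7875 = 0.07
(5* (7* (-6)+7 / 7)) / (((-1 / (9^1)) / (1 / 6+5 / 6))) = 1845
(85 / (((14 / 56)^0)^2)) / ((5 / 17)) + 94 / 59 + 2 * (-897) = -88701 / 59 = -1503.41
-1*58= -58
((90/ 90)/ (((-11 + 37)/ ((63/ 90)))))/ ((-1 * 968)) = -7/ 251680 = -0.00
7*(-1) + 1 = -6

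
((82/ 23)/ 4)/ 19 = 41/ 874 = 0.05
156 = 156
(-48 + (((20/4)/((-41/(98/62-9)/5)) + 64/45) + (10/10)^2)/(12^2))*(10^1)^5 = -493668188750/102951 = -4795176.24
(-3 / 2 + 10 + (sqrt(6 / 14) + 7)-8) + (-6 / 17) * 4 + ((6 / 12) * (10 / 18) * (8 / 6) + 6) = sqrt(21) / 7 + 11437 / 918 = 13.11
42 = 42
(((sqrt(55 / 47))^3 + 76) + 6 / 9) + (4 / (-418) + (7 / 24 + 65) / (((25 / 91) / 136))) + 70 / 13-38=55*sqrt(2585) / 2209 + 6595387433 / 203775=32367.29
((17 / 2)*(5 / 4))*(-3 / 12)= -85 / 32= -2.66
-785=-785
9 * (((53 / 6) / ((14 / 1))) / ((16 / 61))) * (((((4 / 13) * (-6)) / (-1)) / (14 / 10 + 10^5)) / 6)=16165 / 242670064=0.00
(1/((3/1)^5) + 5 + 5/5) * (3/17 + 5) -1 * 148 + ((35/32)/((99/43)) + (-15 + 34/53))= -10080740473/77067936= -130.80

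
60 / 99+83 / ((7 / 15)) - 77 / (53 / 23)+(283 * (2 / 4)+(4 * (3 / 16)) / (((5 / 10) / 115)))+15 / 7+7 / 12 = 3230573 / 6996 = 461.77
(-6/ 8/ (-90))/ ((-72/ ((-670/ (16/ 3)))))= 67/ 4608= 0.01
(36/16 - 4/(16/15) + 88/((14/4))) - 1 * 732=-708.36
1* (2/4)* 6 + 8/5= 23/5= 4.60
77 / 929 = 0.08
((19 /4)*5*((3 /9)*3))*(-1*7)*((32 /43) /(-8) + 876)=-6261640 /43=-145619.53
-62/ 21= -2.95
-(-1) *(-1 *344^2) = -118336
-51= -51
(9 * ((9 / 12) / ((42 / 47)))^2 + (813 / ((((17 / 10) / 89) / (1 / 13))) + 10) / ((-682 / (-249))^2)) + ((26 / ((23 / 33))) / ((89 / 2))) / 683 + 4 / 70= 22747669634841756271 / 51214501661202880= 444.16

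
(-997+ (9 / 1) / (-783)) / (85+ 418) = -86740 / 43761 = -1.98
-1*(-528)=528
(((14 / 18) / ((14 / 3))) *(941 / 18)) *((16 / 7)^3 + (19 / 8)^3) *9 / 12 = 465250161 / 2809856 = 165.58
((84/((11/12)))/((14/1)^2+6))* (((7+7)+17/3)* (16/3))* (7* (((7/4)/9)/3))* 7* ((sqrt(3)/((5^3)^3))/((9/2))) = 9066176* sqrt(3)/527291015625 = 0.00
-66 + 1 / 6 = -395 / 6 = -65.83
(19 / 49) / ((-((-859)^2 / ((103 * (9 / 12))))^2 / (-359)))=651275901 / 426863202206224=0.00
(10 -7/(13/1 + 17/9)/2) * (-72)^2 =3391632/67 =50621.37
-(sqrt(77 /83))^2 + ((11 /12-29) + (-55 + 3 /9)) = -27781 /332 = -83.68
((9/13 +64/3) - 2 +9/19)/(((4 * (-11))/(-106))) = 402535/8151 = 49.38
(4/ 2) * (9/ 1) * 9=162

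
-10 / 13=-0.77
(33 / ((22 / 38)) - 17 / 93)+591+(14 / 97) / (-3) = 5843525 / 9021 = 647.77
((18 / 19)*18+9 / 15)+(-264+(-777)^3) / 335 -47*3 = -8913641349 / 6365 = -1400414.98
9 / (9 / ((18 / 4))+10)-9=-33 / 4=-8.25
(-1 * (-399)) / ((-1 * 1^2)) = -399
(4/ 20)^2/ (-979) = -0.00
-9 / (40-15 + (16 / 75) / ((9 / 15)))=-405 / 1141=-0.35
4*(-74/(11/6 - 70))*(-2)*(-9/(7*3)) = 10656/2863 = 3.72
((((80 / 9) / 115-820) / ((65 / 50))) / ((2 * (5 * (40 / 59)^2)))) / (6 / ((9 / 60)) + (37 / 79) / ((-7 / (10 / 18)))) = -81679377983 / 23787842000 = -3.43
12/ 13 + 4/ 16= 61/ 52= 1.17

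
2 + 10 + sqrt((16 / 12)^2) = 40 / 3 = 13.33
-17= -17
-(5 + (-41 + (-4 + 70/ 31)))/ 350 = 117/ 1085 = 0.11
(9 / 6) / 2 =3 / 4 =0.75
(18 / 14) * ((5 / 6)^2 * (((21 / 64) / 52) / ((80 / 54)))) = 405 / 106496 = 0.00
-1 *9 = -9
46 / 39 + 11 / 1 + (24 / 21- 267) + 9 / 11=-759337 / 3003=-252.86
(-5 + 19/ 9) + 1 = -17/ 9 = -1.89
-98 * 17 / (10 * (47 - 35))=-833 / 60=-13.88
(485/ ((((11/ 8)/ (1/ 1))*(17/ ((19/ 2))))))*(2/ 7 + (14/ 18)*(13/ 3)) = 25470260/ 35343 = 720.66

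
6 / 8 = 3 / 4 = 0.75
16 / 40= 2 / 5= 0.40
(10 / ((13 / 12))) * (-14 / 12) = -140 / 13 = -10.77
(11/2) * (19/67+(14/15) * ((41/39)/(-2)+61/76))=8881609/2978820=2.98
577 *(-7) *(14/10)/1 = -5654.60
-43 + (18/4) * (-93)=-461.50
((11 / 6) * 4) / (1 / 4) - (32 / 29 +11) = 1499 / 87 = 17.23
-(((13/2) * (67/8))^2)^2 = -575536166881/65536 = -8781984.97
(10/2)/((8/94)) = 58.75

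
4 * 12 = 48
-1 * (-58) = 58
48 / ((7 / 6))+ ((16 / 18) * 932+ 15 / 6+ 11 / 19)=2089163 / 2394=872.67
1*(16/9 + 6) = 70/9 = 7.78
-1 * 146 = -146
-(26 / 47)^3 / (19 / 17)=-0.15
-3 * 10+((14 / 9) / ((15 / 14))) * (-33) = -3506 / 45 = -77.91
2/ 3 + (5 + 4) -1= 26/ 3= 8.67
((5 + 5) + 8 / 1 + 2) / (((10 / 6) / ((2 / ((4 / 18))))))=108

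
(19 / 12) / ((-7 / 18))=-57 / 14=-4.07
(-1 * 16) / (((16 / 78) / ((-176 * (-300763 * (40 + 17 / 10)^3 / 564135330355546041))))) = -0.00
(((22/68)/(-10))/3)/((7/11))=-121/7140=-0.02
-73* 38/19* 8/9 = -1168/9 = -129.78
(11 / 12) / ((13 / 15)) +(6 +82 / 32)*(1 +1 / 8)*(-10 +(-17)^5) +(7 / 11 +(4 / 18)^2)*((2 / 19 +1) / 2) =-128429295180805 / 9389952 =-13677311.15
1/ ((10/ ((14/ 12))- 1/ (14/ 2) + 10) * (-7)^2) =1/ 903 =0.00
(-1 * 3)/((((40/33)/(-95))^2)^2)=-463651231923/4096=-113196101.54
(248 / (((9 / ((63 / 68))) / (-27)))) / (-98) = 837 / 119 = 7.03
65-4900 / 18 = -1865 / 9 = -207.22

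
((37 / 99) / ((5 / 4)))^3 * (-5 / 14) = -1620896 / 169802325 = -0.01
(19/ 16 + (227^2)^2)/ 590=4500403.12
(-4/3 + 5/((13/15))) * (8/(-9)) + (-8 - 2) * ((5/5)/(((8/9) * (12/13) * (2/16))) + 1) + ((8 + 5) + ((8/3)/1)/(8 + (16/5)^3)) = -3383993/34398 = -98.38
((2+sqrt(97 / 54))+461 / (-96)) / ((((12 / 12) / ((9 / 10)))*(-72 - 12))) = 269 / 8960 - sqrt(582) / 1680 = 0.02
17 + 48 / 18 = 59 / 3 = 19.67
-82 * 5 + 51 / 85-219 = -3142 / 5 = -628.40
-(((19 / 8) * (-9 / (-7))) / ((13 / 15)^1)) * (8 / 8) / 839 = -2565 / 610792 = -0.00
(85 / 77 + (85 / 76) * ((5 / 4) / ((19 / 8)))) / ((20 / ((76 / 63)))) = 2091 / 20482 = 0.10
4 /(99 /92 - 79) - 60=-430508 /7169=-60.05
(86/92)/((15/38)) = 817/345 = 2.37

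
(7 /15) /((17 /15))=7 /17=0.41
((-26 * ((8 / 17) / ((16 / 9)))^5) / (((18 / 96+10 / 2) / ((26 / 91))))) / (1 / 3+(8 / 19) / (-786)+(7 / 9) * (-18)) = 11463890958 / 84187287190601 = 0.00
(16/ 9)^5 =1048576/ 59049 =17.76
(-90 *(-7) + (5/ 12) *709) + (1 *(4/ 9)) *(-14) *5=32195/ 36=894.31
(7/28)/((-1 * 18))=-1/72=-0.01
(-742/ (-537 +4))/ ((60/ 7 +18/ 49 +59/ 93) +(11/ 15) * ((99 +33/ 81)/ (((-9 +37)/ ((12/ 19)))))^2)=494362089270/ 4708899375193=0.10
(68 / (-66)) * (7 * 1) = -238 / 33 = -7.21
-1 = -1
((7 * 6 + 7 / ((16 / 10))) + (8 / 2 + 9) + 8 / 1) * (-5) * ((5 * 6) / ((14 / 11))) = -63525 / 8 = -7940.62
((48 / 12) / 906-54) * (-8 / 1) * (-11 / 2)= -1076240 / 453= -2375.81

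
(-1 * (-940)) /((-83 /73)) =-68620 /83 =-826.75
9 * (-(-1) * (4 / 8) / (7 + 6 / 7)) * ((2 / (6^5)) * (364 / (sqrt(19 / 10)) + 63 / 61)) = 0.04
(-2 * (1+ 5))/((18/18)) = -12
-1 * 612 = -612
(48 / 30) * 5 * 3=24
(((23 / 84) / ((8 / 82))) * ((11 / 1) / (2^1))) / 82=253 / 1344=0.19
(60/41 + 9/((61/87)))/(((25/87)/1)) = 3111381/62525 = 49.76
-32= -32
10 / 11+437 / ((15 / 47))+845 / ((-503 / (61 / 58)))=6587123821 / 4813710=1368.41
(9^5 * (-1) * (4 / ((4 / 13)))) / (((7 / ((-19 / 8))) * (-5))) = -14585103 / 280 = -52089.65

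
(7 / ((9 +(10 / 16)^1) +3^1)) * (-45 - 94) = -7784 / 101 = -77.07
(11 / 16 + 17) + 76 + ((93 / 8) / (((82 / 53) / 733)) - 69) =226822 / 41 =5532.24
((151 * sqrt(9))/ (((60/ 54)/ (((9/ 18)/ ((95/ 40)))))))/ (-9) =-906/ 95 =-9.54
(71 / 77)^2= 5041 / 5929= 0.85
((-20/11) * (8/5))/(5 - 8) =32/33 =0.97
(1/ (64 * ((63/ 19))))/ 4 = 0.00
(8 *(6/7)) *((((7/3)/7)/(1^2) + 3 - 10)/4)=-80/7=-11.43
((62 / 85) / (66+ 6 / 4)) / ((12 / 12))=124 / 11475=0.01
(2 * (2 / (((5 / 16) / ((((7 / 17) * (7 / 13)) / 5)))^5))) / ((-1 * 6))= -592393533390848 / 15444813430693359375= -0.00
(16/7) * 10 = 160/7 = 22.86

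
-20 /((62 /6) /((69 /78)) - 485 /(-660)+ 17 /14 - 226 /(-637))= -12892880 /9015399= -1.43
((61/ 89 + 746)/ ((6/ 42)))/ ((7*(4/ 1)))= 66455/ 356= 186.67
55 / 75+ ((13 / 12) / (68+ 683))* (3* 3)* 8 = 9431 / 11265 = 0.84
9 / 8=1.12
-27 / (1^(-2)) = -27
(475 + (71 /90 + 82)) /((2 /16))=200804 /45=4462.31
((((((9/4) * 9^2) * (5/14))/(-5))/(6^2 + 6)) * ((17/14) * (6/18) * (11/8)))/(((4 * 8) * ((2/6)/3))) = -136323/2809856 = -0.05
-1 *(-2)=2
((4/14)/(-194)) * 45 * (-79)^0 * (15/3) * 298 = -67050/679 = -98.75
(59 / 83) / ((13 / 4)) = 236 / 1079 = 0.22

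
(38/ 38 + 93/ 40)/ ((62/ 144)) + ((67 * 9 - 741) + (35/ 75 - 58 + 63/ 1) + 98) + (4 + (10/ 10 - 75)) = -45017/ 465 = -96.81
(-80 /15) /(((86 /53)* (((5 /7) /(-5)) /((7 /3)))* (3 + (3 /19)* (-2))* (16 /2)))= 49343 /19737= 2.50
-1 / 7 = -0.14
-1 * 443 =-443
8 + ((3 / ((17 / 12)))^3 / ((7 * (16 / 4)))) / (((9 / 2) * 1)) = 277720 / 34391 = 8.08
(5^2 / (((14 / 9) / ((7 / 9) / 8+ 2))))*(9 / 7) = 33975 / 784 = 43.34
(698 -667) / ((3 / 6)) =62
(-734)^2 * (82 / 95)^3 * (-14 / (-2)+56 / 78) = 2674020.61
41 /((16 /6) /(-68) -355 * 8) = -2091 /144842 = -0.01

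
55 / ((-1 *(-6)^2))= -1.53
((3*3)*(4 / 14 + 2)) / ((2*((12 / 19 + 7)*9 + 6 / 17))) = 7752 / 52031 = 0.15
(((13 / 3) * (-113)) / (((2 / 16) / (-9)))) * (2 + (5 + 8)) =528840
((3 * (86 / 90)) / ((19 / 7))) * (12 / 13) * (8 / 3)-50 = -175618 / 3705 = -47.40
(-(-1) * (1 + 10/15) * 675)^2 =1265625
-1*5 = -5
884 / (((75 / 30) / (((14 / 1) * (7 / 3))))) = 173264 / 15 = 11550.93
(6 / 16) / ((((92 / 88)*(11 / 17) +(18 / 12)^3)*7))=51 / 3857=0.01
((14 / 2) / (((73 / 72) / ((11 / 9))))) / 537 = 616 / 39201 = 0.02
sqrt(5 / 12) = sqrt(15) / 6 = 0.65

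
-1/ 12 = -0.08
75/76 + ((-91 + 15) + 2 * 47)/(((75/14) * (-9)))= 3497/5700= 0.61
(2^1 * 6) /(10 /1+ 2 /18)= 108 /91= 1.19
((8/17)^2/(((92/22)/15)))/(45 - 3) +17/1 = 17.02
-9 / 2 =-4.50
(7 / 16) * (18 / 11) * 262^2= 1081143 / 22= 49142.86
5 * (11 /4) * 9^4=360855 /4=90213.75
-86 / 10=-43 / 5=-8.60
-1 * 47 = -47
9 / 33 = 3 / 11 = 0.27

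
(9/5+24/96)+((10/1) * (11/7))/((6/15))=5787/140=41.34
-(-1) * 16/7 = 16/7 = 2.29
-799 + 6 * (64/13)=-10003/13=-769.46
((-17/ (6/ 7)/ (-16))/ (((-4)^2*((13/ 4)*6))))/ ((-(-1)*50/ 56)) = 833/ 187200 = 0.00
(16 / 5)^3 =4096 / 125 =32.77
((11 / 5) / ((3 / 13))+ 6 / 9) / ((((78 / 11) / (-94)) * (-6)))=22.54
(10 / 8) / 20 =1 / 16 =0.06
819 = 819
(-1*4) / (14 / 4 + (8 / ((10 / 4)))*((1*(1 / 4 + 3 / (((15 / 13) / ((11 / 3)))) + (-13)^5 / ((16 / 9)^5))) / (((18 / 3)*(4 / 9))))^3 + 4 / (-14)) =645636042579834306560000 / 248627965017313582952067045206998981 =0.00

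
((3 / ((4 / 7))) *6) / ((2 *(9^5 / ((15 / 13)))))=35 / 113724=0.00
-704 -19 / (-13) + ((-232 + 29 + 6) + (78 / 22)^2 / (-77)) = -108972771 / 121121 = -899.70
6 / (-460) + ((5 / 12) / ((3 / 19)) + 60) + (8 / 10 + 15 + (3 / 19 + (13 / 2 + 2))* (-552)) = -369759583 / 78660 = -4700.73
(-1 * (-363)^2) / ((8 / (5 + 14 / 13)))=-100093.76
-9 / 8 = -1.12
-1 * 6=-6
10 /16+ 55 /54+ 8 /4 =3.64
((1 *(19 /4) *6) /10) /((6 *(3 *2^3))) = 19 /960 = 0.02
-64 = -64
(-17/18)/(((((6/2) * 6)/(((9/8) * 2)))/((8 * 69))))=-391/6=-65.17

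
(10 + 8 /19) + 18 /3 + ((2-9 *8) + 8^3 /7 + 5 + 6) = 4065 /133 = 30.56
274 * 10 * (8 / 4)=5480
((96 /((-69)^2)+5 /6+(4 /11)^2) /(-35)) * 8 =-504764 /2240315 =-0.23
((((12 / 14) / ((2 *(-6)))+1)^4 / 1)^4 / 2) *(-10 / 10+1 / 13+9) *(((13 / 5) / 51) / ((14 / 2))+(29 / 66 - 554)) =-683.00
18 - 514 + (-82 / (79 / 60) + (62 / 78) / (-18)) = -30963457 / 55458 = -558.32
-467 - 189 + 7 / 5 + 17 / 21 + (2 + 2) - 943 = -167243 / 105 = -1592.79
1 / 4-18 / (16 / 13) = -115 / 8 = -14.38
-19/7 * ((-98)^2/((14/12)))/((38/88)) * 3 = -155232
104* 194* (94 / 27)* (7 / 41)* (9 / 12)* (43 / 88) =17839367 / 4059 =4395.02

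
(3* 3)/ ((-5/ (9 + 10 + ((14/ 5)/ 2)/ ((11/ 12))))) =-36.95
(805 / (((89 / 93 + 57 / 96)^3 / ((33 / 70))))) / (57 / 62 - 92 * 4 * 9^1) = -206719285690368 / 6725975940792875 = -0.03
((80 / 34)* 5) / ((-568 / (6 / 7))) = -150 / 8449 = -0.02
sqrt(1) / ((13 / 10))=10 / 13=0.77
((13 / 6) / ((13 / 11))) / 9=11 / 54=0.20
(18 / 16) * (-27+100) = 657 / 8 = 82.12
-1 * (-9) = 9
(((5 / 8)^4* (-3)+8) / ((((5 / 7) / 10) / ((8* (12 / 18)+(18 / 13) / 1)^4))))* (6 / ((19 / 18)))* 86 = 2738493803895353 / 26047632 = 105134079.13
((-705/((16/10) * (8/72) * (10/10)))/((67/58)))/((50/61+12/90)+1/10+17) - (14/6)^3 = -24247664219/119527866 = -202.86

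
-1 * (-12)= 12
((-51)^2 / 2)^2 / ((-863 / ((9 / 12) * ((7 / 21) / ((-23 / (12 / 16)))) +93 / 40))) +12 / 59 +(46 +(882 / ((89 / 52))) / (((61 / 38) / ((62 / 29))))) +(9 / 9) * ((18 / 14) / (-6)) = -1572820600838954939 / 413006133413440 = -3808.23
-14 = -14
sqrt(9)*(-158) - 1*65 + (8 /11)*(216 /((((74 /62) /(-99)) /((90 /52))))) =-11106779 /481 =-23091.02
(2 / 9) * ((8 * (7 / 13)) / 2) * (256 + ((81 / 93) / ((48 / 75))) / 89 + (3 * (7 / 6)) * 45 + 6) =129633581 / 645606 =200.79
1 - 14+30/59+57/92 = -64441/5428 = -11.87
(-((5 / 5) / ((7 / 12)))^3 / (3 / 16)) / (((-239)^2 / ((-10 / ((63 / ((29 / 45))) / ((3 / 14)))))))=29696 / 2880097941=0.00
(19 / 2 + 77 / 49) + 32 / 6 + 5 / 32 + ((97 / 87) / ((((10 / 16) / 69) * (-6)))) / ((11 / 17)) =-16231837 / 1071840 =-15.14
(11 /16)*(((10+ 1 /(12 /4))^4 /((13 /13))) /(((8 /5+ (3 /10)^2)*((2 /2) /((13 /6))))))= 253968275 /25272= 10049.39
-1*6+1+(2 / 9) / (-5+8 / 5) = -775 / 153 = -5.07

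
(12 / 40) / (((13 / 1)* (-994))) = -3 / 129220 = -0.00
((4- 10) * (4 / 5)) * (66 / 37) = -1584 / 185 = -8.56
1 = 1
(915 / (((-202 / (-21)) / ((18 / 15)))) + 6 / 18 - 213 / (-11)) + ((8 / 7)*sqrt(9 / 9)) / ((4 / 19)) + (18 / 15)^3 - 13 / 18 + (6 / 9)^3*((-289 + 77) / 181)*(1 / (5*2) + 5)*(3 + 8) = 120.81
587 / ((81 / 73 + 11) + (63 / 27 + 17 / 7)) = 899871 / 25864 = 34.79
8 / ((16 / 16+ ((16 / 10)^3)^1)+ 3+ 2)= 500 / 631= 0.79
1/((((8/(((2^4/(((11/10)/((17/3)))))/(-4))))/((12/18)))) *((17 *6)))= -5/297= -0.02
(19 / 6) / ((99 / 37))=703 / 594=1.18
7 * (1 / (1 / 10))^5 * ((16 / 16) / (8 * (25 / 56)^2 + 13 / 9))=2469600000 / 10721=230351.65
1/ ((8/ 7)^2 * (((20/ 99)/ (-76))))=-92169/ 320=-288.03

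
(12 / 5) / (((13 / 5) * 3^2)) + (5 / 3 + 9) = 140 / 13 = 10.77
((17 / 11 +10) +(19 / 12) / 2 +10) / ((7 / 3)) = 5897 / 616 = 9.57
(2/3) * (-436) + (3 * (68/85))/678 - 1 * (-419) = 217531/1695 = 128.34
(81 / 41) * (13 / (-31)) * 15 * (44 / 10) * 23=-1598454 / 1271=-1257.63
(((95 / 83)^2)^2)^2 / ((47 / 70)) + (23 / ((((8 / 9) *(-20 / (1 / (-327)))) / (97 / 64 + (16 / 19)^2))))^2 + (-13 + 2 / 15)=-437207607127316046591026176195213579 / 51559792945123466301230293293465600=-8.48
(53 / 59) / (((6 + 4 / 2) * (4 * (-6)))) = -53 / 11328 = -0.00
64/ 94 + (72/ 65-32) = -92296/ 3055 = -30.21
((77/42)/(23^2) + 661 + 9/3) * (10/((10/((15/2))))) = 10537735/2116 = 4980.03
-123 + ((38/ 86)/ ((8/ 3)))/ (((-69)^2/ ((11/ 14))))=-940087807/ 7642992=-123.00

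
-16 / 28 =-4 / 7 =-0.57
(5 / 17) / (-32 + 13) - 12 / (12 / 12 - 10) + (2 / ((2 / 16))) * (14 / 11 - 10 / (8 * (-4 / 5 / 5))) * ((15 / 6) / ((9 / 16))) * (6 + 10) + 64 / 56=771455921 / 74613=10339.43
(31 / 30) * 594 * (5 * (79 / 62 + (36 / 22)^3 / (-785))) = 739623429 / 189970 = 3893.37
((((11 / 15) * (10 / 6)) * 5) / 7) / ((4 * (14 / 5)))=275 / 3528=0.08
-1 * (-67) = 67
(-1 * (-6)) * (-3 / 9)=-2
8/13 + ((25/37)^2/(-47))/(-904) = 465336701/756158936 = 0.62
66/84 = 11/14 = 0.79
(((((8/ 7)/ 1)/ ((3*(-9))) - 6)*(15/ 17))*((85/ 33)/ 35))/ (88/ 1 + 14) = -2855/ 742203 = -0.00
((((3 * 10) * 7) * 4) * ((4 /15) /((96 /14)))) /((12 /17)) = 833 /18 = 46.28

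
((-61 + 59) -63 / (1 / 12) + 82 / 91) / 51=-68896 / 4641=-14.85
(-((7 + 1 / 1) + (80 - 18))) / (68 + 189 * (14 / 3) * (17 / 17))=-7 / 95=-0.07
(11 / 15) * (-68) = -748 / 15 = -49.87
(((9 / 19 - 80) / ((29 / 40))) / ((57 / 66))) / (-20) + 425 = 4515809 / 10469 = 431.35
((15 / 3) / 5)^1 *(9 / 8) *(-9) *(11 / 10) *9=-8019 / 80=-100.24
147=147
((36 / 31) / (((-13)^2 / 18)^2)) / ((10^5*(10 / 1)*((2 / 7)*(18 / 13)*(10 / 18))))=5103 / 85133750000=0.00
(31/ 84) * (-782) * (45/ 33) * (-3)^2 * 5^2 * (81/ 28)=-1104526125/ 4312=-256151.70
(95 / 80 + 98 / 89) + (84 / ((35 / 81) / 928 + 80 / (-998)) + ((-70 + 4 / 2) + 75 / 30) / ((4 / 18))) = -5731576532087 / 4256699120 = -1346.48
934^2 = 872356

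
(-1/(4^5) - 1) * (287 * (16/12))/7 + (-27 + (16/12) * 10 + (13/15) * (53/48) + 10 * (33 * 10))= 37239209/11520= 3232.57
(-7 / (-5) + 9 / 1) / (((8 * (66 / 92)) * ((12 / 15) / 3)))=299 / 44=6.80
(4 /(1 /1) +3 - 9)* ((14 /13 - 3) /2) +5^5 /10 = 8175 /26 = 314.42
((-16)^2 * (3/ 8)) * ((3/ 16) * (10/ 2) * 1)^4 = 151875/ 2048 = 74.16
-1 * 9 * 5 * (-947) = 42615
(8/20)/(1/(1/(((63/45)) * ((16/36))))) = 9/14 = 0.64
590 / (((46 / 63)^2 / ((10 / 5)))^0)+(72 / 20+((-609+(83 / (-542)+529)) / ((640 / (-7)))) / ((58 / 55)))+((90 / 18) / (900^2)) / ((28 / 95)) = 33904865321233 / 57037478400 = 594.43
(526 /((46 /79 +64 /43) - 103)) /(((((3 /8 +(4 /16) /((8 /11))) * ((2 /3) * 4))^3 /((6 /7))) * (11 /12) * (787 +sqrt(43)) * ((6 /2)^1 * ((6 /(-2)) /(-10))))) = -3599946019840 /3683942192223447 +4574264320 * sqrt(43) /3683942192223447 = -0.00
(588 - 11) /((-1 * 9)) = -577 /9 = -64.11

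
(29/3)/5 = 29/15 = 1.93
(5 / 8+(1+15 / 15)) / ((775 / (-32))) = -84 / 775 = -0.11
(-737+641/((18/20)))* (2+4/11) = -58.57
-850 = -850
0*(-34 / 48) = 0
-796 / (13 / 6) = -4776 / 13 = -367.38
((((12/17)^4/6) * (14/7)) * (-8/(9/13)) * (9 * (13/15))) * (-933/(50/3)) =417.57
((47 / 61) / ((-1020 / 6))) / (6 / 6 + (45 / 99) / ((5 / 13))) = -517 / 248880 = -0.00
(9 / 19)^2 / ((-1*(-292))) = 81 / 105412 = 0.00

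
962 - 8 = 954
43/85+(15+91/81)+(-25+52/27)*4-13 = -610472/6885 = -88.67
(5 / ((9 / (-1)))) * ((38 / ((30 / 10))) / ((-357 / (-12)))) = -760 / 3213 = -0.24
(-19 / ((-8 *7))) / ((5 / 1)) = 19 / 280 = 0.07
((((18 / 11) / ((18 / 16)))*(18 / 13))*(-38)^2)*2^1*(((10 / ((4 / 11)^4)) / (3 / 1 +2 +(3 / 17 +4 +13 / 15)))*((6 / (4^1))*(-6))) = -99245416050 / 33293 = -2980969.45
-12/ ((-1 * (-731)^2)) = 12/ 534361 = 0.00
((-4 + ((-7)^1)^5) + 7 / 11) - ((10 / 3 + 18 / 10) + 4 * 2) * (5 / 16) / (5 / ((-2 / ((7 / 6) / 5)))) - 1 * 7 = -5177581 / 308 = -16810.33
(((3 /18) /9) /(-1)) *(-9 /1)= 1 /6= 0.17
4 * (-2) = -8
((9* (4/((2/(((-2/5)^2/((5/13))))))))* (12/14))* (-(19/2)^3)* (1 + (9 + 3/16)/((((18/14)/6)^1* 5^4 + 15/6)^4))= -32040656043500569023/5822527204375000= -5502.88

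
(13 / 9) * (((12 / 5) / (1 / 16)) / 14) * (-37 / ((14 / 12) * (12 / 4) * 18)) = -15392 / 6615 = -2.33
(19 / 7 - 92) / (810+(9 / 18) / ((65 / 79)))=-81250 / 737653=-0.11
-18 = -18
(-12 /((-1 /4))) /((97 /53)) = 2544 /97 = 26.23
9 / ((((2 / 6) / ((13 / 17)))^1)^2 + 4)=13689 / 6373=2.15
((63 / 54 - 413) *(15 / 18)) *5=-1715.97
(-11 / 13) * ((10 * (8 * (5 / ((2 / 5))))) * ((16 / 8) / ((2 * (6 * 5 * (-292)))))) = 0.10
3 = 3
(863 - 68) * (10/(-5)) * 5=-7950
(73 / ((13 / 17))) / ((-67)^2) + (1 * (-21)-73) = -5484317 / 58357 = -93.98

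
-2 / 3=-0.67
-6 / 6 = -1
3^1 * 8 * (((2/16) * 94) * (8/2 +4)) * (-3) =-6768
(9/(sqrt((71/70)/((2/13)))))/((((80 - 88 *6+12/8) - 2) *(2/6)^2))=-108 *sqrt(32305)/275977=-0.07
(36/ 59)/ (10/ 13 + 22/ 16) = 3744/ 13157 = 0.28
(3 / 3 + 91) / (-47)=-92 / 47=-1.96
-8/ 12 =-2/ 3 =-0.67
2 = 2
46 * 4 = 184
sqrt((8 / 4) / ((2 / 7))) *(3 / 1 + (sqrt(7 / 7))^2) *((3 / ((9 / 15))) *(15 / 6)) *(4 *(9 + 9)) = 3600 *sqrt(7) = 9524.70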